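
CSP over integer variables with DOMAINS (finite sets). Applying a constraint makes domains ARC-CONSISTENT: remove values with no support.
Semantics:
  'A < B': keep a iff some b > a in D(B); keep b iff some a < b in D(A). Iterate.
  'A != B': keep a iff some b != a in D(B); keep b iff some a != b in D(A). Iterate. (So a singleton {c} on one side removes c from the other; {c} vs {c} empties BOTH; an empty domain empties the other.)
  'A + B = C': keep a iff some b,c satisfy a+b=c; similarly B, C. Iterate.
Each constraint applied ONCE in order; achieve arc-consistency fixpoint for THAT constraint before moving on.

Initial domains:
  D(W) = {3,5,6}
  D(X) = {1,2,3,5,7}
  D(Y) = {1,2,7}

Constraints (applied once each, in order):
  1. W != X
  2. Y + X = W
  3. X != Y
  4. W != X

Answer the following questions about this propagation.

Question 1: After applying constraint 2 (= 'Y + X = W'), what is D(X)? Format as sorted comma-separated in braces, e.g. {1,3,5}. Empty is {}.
Answer: {1,2,3,5}

Derivation:
Constraint 1 (W != X) on D(W)={3,5,6} D(X)={1,2,3,5,7}: no change
Constraint 2 (Y + X = W) on D(Y)={1,2,7} D(X)={1,2,3,5,7} D(W)={3,5,6}: Y {1,2,7}->{1,2}; X {1,2,3,5,7}->{1,2,3,5}
So after constraint 2: D(X) = {1,2,3,5}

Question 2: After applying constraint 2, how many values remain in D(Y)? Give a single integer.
Constraint 1 (W != X) on D(W)={3,5,6} D(X)={1,2,3,5,7}: no change
Constraint 2 (Y + X = W) on D(Y)={1,2,7} D(X)={1,2,3,5,7} D(W)={3,5,6}: Y {1,2,7}->{1,2}; X {1,2,3,5,7}->{1,2,3,5}
So after constraint 2: D(Y)={1,2}, size = 2

Answer: 2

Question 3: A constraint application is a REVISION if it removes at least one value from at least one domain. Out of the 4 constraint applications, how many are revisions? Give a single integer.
Constraint 1 (W != X) on D(W)={3,5,6} D(X)={1,2,3,5,7}: no change => not a revision
Constraint 2 (Y + X = W) on D(Y)={1,2,7} D(X)={1,2,3,5,7} D(W)={3,5,6}: Y {1,2,7}->{1,2}; X {1,2,3,5,7}->{1,2,3,5} => REVISION
Constraint 3 (X != Y) on D(X)={1,2,3,5} D(Y)={1,2}: no change => not a revision
Constraint 4 (W != X) on D(W)={3,5,6} D(X)={1,2,3,5}: no change => not a revision
Total revisions = 1

Answer: 1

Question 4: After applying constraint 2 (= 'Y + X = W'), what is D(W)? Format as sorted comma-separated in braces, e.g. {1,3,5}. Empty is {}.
Constraint 1 (W != X) on D(W)={3,5,6} D(X)={1,2,3,5,7}: no change
Constraint 2 (Y + X = W) on D(Y)={1,2,7} D(X)={1,2,3,5,7} D(W)={3,5,6}: Y {1,2,7}->{1,2}; X {1,2,3,5,7}->{1,2,3,5}
So after constraint 2: D(W) = {3,5,6}

Answer: {3,5,6}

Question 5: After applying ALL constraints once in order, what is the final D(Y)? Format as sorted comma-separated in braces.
Constraint 1 (W != X) on D(W)={3,5,6} D(X)={1,2,3,5,7}: no change
Constraint 2 (Y + X = W) on D(Y)={1,2,7} D(X)={1,2,3,5,7} D(W)={3,5,6}: Y {1,2,7}->{1,2}; X {1,2,3,5,7}->{1,2,3,5}
Constraint 3 (X != Y) on D(X)={1,2,3,5} D(Y)={1,2}: no change
Constraint 4 (W != X) on D(W)={3,5,6} D(X)={1,2,3,5}: no change
So after all 4 constraints: D(Y) = {1,2}

Answer: {1,2}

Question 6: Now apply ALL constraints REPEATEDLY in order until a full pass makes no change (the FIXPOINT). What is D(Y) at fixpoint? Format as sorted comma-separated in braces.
Answer: {1,2}

Derivation:
pass 0 (initial): D(Y)={1,2,7}
pass 1: X {1,2,3,5,7}->{1,2,3,5}; Y {1,2,7}->{1,2}
pass 2: no change
Fixpoint after 2 passes: D(Y) = {1,2}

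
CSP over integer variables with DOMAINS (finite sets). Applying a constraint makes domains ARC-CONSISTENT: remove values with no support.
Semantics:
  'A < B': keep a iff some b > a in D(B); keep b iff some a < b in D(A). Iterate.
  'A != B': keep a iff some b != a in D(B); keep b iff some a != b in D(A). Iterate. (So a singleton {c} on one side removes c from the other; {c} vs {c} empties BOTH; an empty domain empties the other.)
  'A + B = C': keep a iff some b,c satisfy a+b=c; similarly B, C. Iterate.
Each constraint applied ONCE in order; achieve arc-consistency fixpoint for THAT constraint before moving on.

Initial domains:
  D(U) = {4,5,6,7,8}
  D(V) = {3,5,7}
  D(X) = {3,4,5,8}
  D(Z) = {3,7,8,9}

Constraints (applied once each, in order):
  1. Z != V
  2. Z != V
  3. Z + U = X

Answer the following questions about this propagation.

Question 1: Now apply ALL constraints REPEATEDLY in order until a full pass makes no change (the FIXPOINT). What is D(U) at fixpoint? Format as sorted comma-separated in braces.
pass 0 (initial): D(U)={4,5,6,7,8}
pass 1: U {4,5,6,7,8}->{5}; X {3,4,5,8}->{8}; Z {3,7,8,9}->{3}
pass 2: V {3,5,7}->{5,7}
pass 3: no change
Fixpoint after 3 passes: D(U) = {5}

Answer: {5}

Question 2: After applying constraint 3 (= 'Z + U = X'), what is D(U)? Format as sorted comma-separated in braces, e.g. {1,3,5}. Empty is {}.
Constraint 1 (Z != V) on D(Z)={3,7,8,9} D(V)={3,5,7}: no change
Constraint 2 (Z != V) on D(Z)={3,7,8,9} D(V)={3,5,7}: no change
Constraint 3 (Z + U = X) on D(Z)={3,7,8,9} D(U)={4,5,6,7,8} D(X)={3,4,5,8}: Z {3,7,8,9}->{3}; U {4,5,6,7,8}->{5}; X {3,4,5,8}->{8}
So after constraint 3: D(U) = {5}

Answer: {5}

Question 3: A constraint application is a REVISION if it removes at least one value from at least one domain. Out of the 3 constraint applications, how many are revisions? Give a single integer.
Answer: 1

Derivation:
Constraint 1 (Z != V) on D(Z)={3,7,8,9} D(V)={3,5,7}: no change => not a revision
Constraint 2 (Z != V) on D(Z)={3,7,8,9} D(V)={3,5,7}: no change => not a revision
Constraint 3 (Z + U = X) on D(Z)={3,7,8,9} D(U)={4,5,6,7,8} D(X)={3,4,5,8}: Z {3,7,8,9}->{3}; U {4,5,6,7,8}->{5}; X {3,4,5,8}->{8} => REVISION
Total revisions = 1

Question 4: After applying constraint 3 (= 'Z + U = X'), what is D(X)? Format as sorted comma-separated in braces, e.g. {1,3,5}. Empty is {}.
Answer: {8}

Derivation:
Constraint 1 (Z != V) on D(Z)={3,7,8,9} D(V)={3,5,7}: no change
Constraint 2 (Z != V) on D(Z)={3,7,8,9} D(V)={3,5,7}: no change
Constraint 3 (Z + U = X) on D(Z)={3,7,8,9} D(U)={4,5,6,7,8} D(X)={3,4,5,8}: Z {3,7,8,9}->{3}; U {4,5,6,7,8}->{5}; X {3,4,5,8}->{8}
So after constraint 3: D(X) = {8}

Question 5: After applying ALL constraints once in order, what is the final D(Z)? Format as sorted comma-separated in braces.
Constraint 1 (Z != V) on D(Z)={3,7,8,9} D(V)={3,5,7}: no change
Constraint 2 (Z != V) on D(Z)={3,7,8,9} D(V)={3,5,7}: no change
Constraint 3 (Z + U = X) on D(Z)={3,7,8,9} D(U)={4,5,6,7,8} D(X)={3,4,5,8}: Z {3,7,8,9}->{3}; U {4,5,6,7,8}->{5}; X {3,4,5,8}->{8}
So after all 3 constraints: D(Z) = {3}

Answer: {3}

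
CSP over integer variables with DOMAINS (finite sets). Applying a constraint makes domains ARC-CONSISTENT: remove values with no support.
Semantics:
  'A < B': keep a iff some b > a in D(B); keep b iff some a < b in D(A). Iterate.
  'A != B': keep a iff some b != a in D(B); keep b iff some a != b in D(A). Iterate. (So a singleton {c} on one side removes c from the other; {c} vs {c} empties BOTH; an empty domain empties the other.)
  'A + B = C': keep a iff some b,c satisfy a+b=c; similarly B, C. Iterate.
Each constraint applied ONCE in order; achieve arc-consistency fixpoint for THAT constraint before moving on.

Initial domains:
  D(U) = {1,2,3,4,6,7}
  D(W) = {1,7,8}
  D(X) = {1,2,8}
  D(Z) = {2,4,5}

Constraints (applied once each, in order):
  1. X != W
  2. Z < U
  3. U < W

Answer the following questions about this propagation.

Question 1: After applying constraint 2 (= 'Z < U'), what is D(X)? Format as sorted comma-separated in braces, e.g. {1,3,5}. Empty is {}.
Answer: {1,2,8}

Derivation:
Constraint 1 (X != W) on D(X)={1,2,8} D(W)={1,7,8}: no change
Constraint 2 (Z < U) on D(Z)={2,4,5} D(U)={1,2,3,4,6,7}: U {1,2,3,4,6,7}->{3,4,6,7}
So after constraint 2: D(X) = {1,2,8}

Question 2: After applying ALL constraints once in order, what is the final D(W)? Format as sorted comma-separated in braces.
Constraint 1 (X != W) on D(X)={1,2,8} D(W)={1,7,8}: no change
Constraint 2 (Z < U) on D(Z)={2,4,5} D(U)={1,2,3,4,6,7}: U {1,2,3,4,6,7}->{3,4,6,7}
Constraint 3 (U < W) on D(U)={3,4,6,7} D(W)={1,7,8}: W {1,7,8}->{7,8}
So after all 3 constraints: D(W) = {7,8}

Answer: {7,8}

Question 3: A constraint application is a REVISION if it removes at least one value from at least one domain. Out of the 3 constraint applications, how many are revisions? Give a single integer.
Answer: 2

Derivation:
Constraint 1 (X != W) on D(X)={1,2,8} D(W)={1,7,8}: no change => not a revision
Constraint 2 (Z < U) on D(Z)={2,4,5} D(U)={1,2,3,4,6,7}: U {1,2,3,4,6,7}->{3,4,6,7} => REVISION
Constraint 3 (U < W) on D(U)={3,4,6,7} D(W)={1,7,8}: W {1,7,8}->{7,8} => REVISION
Total revisions = 2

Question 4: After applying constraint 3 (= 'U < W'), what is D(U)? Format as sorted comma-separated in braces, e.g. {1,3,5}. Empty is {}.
Answer: {3,4,6,7}

Derivation:
Constraint 1 (X != W) on D(X)={1,2,8} D(W)={1,7,8}: no change
Constraint 2 (Z < U) on D(Z)={2,4,5} D(U)={1,2,3,4,6,7}: U {1,2,3,4,6,7}->{3,4,6,7}
Constraint 3 (U < W) on D(U)={3,4,6,7} D(W)={1,7,8}: W {1,7,8}->{7,8}
So after constraint 3: D(U) = {3,4,6,7}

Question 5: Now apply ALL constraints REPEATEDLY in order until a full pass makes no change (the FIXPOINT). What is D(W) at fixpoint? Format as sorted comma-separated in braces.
Answer: {7,8}

Derivation:
pass 0 (initial): D(W)={1,7,8}
pass 1: U {1,2,3,4,6,7}->{3,4,6,7}; W {1,7,8}->{7,8}
pass 2: no change
Fixpoint after 2 passes: D(W) = {7,8}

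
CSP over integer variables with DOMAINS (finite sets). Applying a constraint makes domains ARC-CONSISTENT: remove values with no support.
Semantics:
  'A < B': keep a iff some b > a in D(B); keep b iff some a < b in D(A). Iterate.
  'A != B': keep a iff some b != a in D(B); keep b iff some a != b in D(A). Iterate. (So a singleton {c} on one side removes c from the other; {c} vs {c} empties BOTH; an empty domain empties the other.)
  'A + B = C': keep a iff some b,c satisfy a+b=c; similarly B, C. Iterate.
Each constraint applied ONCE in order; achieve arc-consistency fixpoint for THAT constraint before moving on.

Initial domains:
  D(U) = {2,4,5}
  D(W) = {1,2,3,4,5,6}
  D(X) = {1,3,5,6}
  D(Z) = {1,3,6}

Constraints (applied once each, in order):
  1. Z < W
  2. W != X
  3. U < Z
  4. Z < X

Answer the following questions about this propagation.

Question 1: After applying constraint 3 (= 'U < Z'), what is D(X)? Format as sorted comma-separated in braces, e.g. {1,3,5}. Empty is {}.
Constraint 1 (Z < W) on D(Z)={1,3,6} D(W)={1,2,3,4,5,6}: Z {1,3,6}->{1,3}; W {1,2,3,4,5,6}->{2,3,4,5,6}
Constraint 2 (W != X) on D(W)={2,3,4,5,6} D(X)={1,3,5,6}: no change
Constraint 3 (U < Z) on D(U)={2,4,5} D(Z)={1,3}: U {2,4,5}->{2}; Z {1,3}->{3}
So after constraint 3: D(X) = {1,3,5,6}

Answer: {1,3,5,6}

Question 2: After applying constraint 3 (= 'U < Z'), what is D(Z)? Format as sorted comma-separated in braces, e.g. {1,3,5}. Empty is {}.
Answer: {3}

Derivation:
Constraint 1 (Z < W) on D(Z)={1,3,6} D(W)={1,2,3,4,5,6}: Z {1,3,6}->{1,3}; W {1,2,3,4,5,6}->{2,3,4,5,6}
Constraint 2 (W != X) on D(W)={2,3,4,5,6} D(X)={1,3,5,6}: no change
Constraint 3 (U < Z) on D(U)={2,4,5} D(Z)={1,3}: U {2,4,5}->{2}; Z {1,3}->{3}
So after constraint 3: D(Z) = {3}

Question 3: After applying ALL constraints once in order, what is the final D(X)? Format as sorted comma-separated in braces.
Constraint 1 (Z < W) on D(Z)={1,3,6} D(W)={1,2,3,4,5,6}: Z {1,3,6}->{1,3}; W {1,2,3,4,5,6}->{2,3,4,5,6}
Constraint 2 (W != X) on D(W)={2,3,4,5,6} D(X)={1,3,5,6}: no change
Constraint 3 (U < Z) on D(U)={2,4,5} D(Z)={1,3}: U {2,4,5}->{2}; Z {1,3}->{3}
Constraint 4 (Z < X) on D(Z)={3} D(X)={1,3,5,6}: X {1,3,5,6}->{5,6}
So after all 4 constraints: D(X) = {5,6}

Answer: {5,6}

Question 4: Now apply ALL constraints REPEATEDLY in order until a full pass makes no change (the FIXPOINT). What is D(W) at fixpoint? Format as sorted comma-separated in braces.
pass 0 (initial): D(W)={1,2,3,4,5,6}
pass 1: U {2,4,5}->{2}; W {1,2,3,4,5,6}->{2,3,4,5,6}; X {1,3,5,6}->{5,6}; Z {1,3,6}->{3}
pass 2: W {2,3,4,5,6}->{4,5,6}
pass 3: no change
Fixpoint after 3 passes: D(W) = {4,5,6}

Answer: {4,5,6}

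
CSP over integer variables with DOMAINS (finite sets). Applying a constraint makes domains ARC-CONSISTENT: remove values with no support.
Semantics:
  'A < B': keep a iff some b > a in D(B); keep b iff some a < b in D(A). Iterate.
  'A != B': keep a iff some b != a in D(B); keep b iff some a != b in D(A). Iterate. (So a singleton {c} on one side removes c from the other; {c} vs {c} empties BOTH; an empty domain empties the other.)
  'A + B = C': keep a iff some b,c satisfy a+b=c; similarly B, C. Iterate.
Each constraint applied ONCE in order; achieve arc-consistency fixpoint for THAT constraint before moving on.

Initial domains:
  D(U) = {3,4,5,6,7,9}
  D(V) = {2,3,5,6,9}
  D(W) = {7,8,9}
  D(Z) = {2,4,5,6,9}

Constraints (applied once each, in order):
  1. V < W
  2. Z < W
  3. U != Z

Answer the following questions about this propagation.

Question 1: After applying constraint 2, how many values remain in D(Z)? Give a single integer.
Constraint 1 (V < W) on D(V)={2,3,5,6,9} D(W)={7,8,9}: V {2,3,5,6,9}->{2,3,5,6}
Constraint 2 (Z < W) on D(Z)={2,4,5,6,9} D(W)={7,8,9}: Z {2,4,5,6,9}->{2,4,5,6}
So after constraint 2: D(Z)={2,4,5,6}, size = 4

Answer: 4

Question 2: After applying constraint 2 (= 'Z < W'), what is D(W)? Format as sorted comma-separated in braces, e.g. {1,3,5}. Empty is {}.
Constraint 1 (V < W) on D(V)={2,3,5,6,9} D(W)={7,8,9}: V {2,3,5,6,9}->{2,3,5,6}
Constraint 2 (Z < W) on D(Z)={2,4,5,6,9} D(W)={7,8,9}: Z {2,4,5,6,9}->{2,4,5,6}
So after constraint 2: D(W) = {7,8,9}

Answer: {7,8,9}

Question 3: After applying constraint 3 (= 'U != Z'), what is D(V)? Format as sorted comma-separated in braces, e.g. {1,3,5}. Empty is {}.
Answer: {2,3,5,6}

Derivation:
Constraint 1 (V < W) on D(V)={2,3,5,6,9} D(W)={7,8,9}: V {2,3,5,6,9}->{2,3,5,6}
Constraint 2 (Z < W) on D(Z)={2,4,5,6,9} D(W)={7,8,9}: Z {2,4,5,6,9}->{2,4,5,6}
Constraint 3 (U != Z) on D(U)={3,4,5,6,7,9} D(Z)={2,4,5,6}: no change
So after constraint 3: D(V) = {2,3,5,6}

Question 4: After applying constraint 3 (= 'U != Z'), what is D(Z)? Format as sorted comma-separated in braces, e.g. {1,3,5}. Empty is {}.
Constraint 1 (V < W) on D(V)={2,3,5,6,9} D(W)={7,8,9}: V {2,3,5,6,9}->{2,3,5,6}
Constraint 2 (Z < W) on D(Z)={2,4,5,6,9} D(W)={7,8,9}: Z {2,4,5,6,9}->{2,4,5,6}
Constraint 3 (U != Z) on D(U)={3,4,5,6,7,9} D(Z)={2,4,5,6}: no change
So after constraint 3: D(Z) = {2,4,5,6}

Answer: {2,4,5,6}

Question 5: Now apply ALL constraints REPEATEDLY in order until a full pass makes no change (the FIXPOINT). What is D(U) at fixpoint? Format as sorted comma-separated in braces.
pass 0 (initial): D(U)={3,4,5,6,7,9}
pass 1: V {2,3,5,6,9}->{2,3,5,6}; Z {2,4,5,6,9}->{2,4,5,6}
pass 2: no change
Fixpoint after 2 passes: D(U) = {3,4,5,6,7,9}

Answer: {3,4,5,6,7,9}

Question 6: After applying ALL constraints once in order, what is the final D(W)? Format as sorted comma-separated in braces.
Constraint 1 (V < W) on D(V)={2,3,5,6,9} D(W)={7,8,9}: V {2,3,5,6,9}->{2,3,5,6}
Constraint 2 (Z < W) on D(Z)={2,4,5,6,9} D(W)={7,8,9}: Z {2,4,5,6,9}->{2,4,5,6}
Constraint 3 (U != Z) on D(U)={3,4,5,6,7,9} D(Z)={2,4,5,6}: no change
So after all 3 constraints: D(W) = {7,8,9}

Answer: {7,8,9}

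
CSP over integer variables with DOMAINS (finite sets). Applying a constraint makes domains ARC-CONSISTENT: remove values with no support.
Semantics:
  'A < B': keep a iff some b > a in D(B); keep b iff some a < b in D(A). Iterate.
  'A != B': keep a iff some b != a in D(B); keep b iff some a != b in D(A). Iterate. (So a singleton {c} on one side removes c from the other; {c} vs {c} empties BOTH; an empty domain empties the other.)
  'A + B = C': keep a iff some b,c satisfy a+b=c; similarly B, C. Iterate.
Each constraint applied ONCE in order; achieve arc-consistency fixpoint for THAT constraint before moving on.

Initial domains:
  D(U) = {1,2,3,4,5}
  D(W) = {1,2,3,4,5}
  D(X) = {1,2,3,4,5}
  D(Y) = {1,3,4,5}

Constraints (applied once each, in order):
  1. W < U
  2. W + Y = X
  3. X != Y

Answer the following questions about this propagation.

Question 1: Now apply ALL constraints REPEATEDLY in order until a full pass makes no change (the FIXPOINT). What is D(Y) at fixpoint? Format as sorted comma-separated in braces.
pass 0 (initial): D(Y)={1,3,4,5}
pass 1: U {1,2,3,4,5}->{2,3,4,5}; W {1,2,3,4,5}->{1,2,3,4}; X {1,2,3,4,5}->{2,3,4,5}; Y {1,3,4,5}->{1,3,4}
pass 2: no change
Fixpoint after 2 passes: D(Y) = {1,3,4}

Answer: {1,3,4}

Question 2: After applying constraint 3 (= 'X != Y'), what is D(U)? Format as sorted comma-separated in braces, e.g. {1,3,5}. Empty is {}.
Constraint 1 (W < U) on D(W)={1,2,3,4,5} D(U)={1,2,3,4,5}: W {1,2,3,4,5}->{1,2,3,4}; U {1,2,3,4,5}->{2,3,4,5}
Constraint 2 (W + Y = X) on D(W)={1,2,3,4} D(Y)={1,3,4,5} D(X)={1,2,3,4,5}: Y {1,3,4,5}->{1,3,4}; X {1,2,3,4,5}->{2,3,4,5}
Constraint 3 (X != Y) on D(X)={2,3,4,5} D(Y)={1,3,4}: no change
So after constraint 3: D(U) = {2,3,4,5}

Answer: {2,3,4,5}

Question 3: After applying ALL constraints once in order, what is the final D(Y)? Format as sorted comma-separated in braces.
Answer: {1,3,4}

Derivation:
Constraint 1 (W < U) on D(W)={1,2,3,4,5} D(U)={1,2,3,4,5}: W {1,2,3,4,5}->{1,2,3,4}; U {1,2,3,4,5}->{2,3,4,5}
Constraint 2 (W + Y = X) on D(W)={1,2,3,4} D(Y)={1,3,4,5} D(X)={1,2,3,4,5}: Y {1,3,4,5}->{1,3,4}; X {1,2,3,4,5}->{2,3,4,5}
Constraint 3 (X != Y) on D(X)={2,3,4,5} D(Y)={1,3,4}: no change
So after all 3 constraints: D(Y) = {1,3,4}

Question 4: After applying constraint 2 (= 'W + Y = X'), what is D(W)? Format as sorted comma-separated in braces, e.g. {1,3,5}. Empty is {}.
Answer: {1,2,3,4}

Derivation:
Constraint 1 (W < U) on D(W)={1,2,3,4,5} D(U)={1,2,3,4,5}: W {1,2,3,4,5}->{1,2,3,4}; U {1,2,3,4,5}->{2,3,4,5}
Constraint 2 (W + Y = X) on D(W)={1,2,3,4} D(Y)={1,3,4,5} D(X)={1,2,3,4,5}: Y {1,3,4,5}->{1,3,4}; X {1,2,3,4,5}->{2,3,4,5}
So after constraint 2: D(W) = {1,2,3,4}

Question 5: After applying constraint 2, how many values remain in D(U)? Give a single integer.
Constraint 1 (W < U) on D(W)={1,2,3,4,5} D(U)={1,2,3,4,5}: W {1,2,3,4,5}->{1,2,3,4}; U {1,2,3,4,5}->{2,3,4,5}
Constraint 2 (W + Y = X) on D(W)={1,2,3,4} D(Y)={1,3,4,5} D(X)={1,2,3,4,5}: Y {1,3,4,5}->{1,3,4}; X {1,2,3,4,5}->{2,3,4,5}
So after constraint 2: D(U)={2,3,4,5}, size = 4

Answer: 4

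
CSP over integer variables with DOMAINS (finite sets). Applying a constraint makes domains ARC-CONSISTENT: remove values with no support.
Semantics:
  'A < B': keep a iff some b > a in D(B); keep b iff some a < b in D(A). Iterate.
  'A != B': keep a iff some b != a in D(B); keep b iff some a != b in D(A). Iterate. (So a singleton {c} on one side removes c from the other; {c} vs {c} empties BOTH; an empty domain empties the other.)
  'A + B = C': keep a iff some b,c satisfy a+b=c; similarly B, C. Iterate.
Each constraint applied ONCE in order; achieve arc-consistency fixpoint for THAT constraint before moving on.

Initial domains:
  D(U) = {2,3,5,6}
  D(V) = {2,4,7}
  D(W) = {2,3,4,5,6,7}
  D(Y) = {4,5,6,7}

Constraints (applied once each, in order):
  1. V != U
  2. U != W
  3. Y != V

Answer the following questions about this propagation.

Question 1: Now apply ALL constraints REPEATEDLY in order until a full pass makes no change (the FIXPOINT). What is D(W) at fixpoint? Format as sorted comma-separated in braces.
Answer: {2,3,4,5,6,7}

Derivation:
pass 0 (initial): D(W)={2,3,4,5,6,7}
pass 1: no change
Fixpoint after 1 passes: D(W) = {2,3,4,5,6,7}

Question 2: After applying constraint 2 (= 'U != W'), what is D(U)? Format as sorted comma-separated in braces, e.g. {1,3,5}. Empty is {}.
Constraint 1 (V != U) on D(V)={2,4,7} D(U)={2,3,5,6}: no change
Constraint 2 (U != W) on D(U)={2,3,5,6} D(W)={2,3,4,5,6,7}: no change
So after constraint 2: D(U) = {2,3,5,6}

Answer: {2,3,5,6}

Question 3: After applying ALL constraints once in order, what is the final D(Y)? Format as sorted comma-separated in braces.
Constraint 1 (V != U) on D(V)={2,4,7} D(U)={2,3,5,6}: no change
Constraint 2 (U != W) on D(U)={2,3,5,6} D(W)={2,3,4,5,6,7}: no change
Constraint 3 (Y != V) on D(Y)={4,5,6,7} D(V)={2,4,7}: no change
So after all 3 constraints: D(Y) = {4,5,6,7}

Answer: {4,5,6,7}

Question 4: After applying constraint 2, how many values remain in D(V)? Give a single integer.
Answer: 3

Derivation:
Constraint 1 (V != U) on D(V)={2,4,7} D(U)={2,3,5,6}: no change
Constraint 2 (U != W) on D(U)={2,3,5,6} D(W)={2,3,4,5,6,7}: no change
So after constraint 2: D(V)={2,4,7}, size = 3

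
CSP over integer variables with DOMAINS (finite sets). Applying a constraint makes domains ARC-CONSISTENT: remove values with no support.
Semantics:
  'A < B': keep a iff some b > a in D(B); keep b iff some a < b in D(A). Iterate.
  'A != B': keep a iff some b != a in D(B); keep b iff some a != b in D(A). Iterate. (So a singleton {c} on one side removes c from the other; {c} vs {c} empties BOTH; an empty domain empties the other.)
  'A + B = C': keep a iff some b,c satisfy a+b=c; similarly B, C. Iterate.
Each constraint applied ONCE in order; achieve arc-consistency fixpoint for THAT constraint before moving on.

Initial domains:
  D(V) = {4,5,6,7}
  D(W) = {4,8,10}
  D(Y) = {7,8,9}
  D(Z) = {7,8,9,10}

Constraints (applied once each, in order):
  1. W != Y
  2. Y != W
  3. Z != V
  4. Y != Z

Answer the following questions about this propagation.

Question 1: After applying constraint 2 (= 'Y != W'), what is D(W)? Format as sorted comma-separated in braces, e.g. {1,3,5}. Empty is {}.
Constraint 1 (W != Y) on D(W)={4,8,10} D(Y)={7,8,9}: no change
Constraint 2 (Y != W) on D(Y)={7,8,9} D(W)={4,8,10}: no change
So after constraint 2: D(W) = {4,8,10}

Answer: {4,8,10}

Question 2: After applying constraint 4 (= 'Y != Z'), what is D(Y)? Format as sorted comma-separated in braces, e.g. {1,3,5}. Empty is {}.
Answer: {7,8,9}

Derivation:
Constraint 1 (W != Y) on D(W)={4,8,10} D(Y)={7,8,9}: no change
Constraint 2 (Y != W) on D(Y)={7,8,9} D(W)={4,8,10}: no change
Constraint 3 (Z != V) on D(Z)={7,8,9,10} D(V)={4,5,6,7}: no change
Constraint 4 (Y != Z) on D(Y)={7,8,9} D(Z)={7,8,9,10}: no change
So after constraint 4: D(Y) = {7,8,9}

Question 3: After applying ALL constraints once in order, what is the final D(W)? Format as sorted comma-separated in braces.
Constraint 1 (W != Y) on D(W)={4,8,10} D(Y)={7,8,9}: no change
Constraint 2 (Y != W) on D(Y)={7,8,9} D(W)={4,8,10}: no change
Constraint 3 (Z != V) on D(Z)={7,8,9,10} D(V)={4,5,6,7}: no change
Constraint 4 (Y != Z) on D(Y)={7,8,9} D(Z)={7,8,9,10}: no change
So after all 4 constraints: D(W) = {4,8,10}

Answer: {4,8,10}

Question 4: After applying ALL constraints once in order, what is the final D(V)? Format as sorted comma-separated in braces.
Answer: {4,5,6,7}

Derivation:
Constraint 1 (W != Y) on D(W)={4,8,10} D(Y)={7,8,9}: no change
Constraint 2 (Y != W) on D(Y)={7,8,9} D(W)={4,8,10}: no change
Constraint 3 (Z != V) on D(Z)={7,8,9,10} D(V)={4,5,6,7}: no change
Constraint 4 (Y != Z) on D(Y)={7,8,9} D(Z)={7,8,9,10}: no change
So after all 4 constraints: D(V) = {4,5,6,7}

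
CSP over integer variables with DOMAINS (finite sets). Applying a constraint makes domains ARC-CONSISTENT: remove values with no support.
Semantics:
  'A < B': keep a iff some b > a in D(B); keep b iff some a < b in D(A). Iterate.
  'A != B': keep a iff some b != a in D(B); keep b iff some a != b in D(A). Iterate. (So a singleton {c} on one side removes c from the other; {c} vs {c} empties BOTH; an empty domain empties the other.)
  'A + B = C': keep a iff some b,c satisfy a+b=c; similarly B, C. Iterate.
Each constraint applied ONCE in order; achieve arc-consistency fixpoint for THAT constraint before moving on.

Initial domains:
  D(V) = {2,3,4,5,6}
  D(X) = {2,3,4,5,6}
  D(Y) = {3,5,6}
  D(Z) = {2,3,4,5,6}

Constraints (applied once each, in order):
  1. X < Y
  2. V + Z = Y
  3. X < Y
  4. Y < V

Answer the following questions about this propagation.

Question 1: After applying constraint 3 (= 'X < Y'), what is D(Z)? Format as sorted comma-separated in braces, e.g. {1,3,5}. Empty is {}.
Constraint 1 (X < Y) on D(X)={2,3,4,5,6} D(Y)={3,5,6}: X {2,3,4,5,6}->{2,3,4,5}
Constraint 2 (V + Z = Y) on D(V)={2,3,4,5,6} D(Z)={2,3,4,5,6} D(Y)={3,5,6}: V {2,3,4,5,6}->{2,3,4}; Z {2,3,4,5,6}->{2,3,4}; Y {3,5,6}->{5,6}
Constraint 3 (X < Y) on D(X)={2,3,4,5} D(Y)={5,6}: no change
So after constraint 3: D(Z) = {2,3,4}

Answer: {2,3,4}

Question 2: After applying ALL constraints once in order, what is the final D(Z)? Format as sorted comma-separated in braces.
Answer: {2,3,4}

Derivation:
Constraint 1 (X < Y) on D(X)={2,3,4,5,6} D(Y)={3,5,6}: X {2,3,4,5,6}->{2,3,4,5}
Constraint 2 (V + Z = Y) on D(V)={2,3,4,5,6} D(Z)={2,3,4,5,6} D(Y)={3,5,6}: V {2,3,4,5,6}->{2,3,4}; Z {2,3,4,5,6}->{2,3,4}; Y {3,5,6}->{5,6}
Constraint 3 (X < Y) on D(X)={2,3,4,5} D(Y)={5,6}: no change
Constraint 4 (Y < V) on D(Y)={5,6} D(V)={2,3,4}: Y {5,6}->{}; V {2,3,4}->{}
So after all 4 constraints: D(Z) = {2,3,4}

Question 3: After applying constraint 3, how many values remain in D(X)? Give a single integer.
Constraint 1 (X < Y) on D(X)={2,3,4,5,6} D(Y)={3,5,6}: X {2,3,4,5,6}->{2,3,4,5}
Constraint 2 (V + Z = Y) on D(V)={2,3,4,5,6} D(Z)={2,3,4,5,6} D(Y)={3,5,6}: V {2,3,4,5,6}->{2,3,4}; Z {2,3,4,5,6}->{2,3,4}; Y {3,5,6}->{5,6}
Constraint 3 (X < Y) on D(X)={2,3,4,5} D(Y)={5,6}: no change
So after constraint 3: D(X)={2,3,4,5}, size = 4

Answer: 4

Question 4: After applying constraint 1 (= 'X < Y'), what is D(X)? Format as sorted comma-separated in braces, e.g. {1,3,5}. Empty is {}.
Answer: {2,3,4,5}

Derivation:
Constraint 1 (X < Y) on D(X)={2,3,4,5,6} D(Y)={3,5,6}: X {2,3,4,5,6}->{2,3,4,5}
So after constraint 1: D(X) = {2,3,4,5}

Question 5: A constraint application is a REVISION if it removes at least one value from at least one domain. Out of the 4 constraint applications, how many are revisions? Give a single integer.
Answer: 3

Derivation:
Constraint 1 (X < Y) on D(X)={2,3,4,5,6} D(Y)={3,5,6}: X {2,3,4,5,6}->{2,3,4,5} => REVISION
Constraint 2 (V + Z = Y) on D(V)={2,3,4,5,6} D(Z)={2,3,4,5,6} D(Y)={3,5,6}: V {2,3,4,5,6}->{2,3,4}; Z {2,3,4,5,6}->{2,3,4}; Y {3,5,6}->{5,6} => REVISION
Constraint 3 (X < Y) on D(X)={2,3,4,5} D(Y)={5,6}: no change => not a revision
Constraint 4 (Y < V) on D(Y)={5,6} D(V)={2,3,4}: Y {5,6}->{}; V {2,3,4}->{} => REVISION
Total revisions = 3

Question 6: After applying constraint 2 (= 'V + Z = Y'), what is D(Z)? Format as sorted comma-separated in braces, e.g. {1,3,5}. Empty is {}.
Constraint 1 (X < Y) on D(X)={2,3,4,5,6} D(Y)={3,5,6}: X {2,3,4,5,6}->{2,3,4,5}
Constraint 2 (V + Z = Y) on D(V)={2,3,4,5,6} D(Z)={2,3,4,5,6} D(Y)={3,5,6}: V {2,3,4,5,6}->{2,3,4}; Z {2,3,4,5,6}->{2,3,4}; Y {3,5,6}->{5,6}
So after constraint 2: D(Z) = {2,3,4}

Answer: {2,3,4}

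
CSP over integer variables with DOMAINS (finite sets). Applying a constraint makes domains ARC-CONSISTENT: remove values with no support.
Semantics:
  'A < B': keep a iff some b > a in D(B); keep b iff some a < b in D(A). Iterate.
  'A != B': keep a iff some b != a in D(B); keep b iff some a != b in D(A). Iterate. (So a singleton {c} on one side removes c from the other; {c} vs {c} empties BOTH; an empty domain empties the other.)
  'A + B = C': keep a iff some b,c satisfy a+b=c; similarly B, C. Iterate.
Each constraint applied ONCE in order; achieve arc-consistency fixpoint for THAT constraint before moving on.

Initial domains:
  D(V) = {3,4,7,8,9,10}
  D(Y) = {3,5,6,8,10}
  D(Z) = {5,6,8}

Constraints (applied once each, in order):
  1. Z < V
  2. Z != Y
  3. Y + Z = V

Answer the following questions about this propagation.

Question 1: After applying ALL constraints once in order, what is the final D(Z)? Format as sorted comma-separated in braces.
Answer: {5,6}

Derivation:
Constraint 1 (Z < V) on D(Z)={5,6,8} D(V)={3,4,7,8,9,10}: V {3,4,7,8,9,10}->{7,8,9,10}
Constraint 2 (Z != Y) on D(Z)={5,6,8} D(Y)={3,5,6,8,10}: no change
Constraint 3 (Y + Z = V) on D(Y)={3,5,6,8,10} D(Z)={5,6,8} D(V)={7,8,9,10}: Y {3,5,6,8,10}->{3,5}; Z {5,6,8}->{5,6}; V {7,8,9,10}->{8,9,10}
So after all 3 constraints: D(Z) = {5,6}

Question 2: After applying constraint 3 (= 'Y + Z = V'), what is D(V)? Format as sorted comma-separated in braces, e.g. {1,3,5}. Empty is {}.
Constraint 1 (Z < V) on D(Z)={5,6,8} D(V)={3,4,7,8,9,10}: V {3,4,7,8,9,10}->{7,8,9,10}
Constraint 2 (Z != Y) on D(Z)={5,6,8} D(Y)={3,5,6,8,10}: no change
Constraint 3 (Y + Z = V) on D(Y)={3,5,6,8,10} D(Z)={5,6,8} D(V)={7,8,9,10}: Y {3,5,6,8,10}->{3,5}; Z {5,6,8}->{5,6}; V {7,8,9,10}->{8,9,10}
So after constraint 3: D(V) = {8,9,10}

Answer: {8,9,10}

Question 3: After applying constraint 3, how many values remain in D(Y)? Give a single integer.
Answer: 2

Derivation:
Constraint 1 (Z < V) on D(Z)={5,6,8} D(V)={3,4,7,8,9,10}: V {3,4,7,8,9,10}->{7,8,9,10}
Constraint 2 (Z != Y) on D(Z)={5,6,8} D(Y)={3,5,6,8,10}: no change
Constraint 3 (Y + Z = V) on D(Y)={3,5,6,8,10} D(Z)={5,6,8} D(V)={7,8,9,10}: Y {3,5,6,8,10}->{3,5}; Z {5,6,8}->{5,6}; V {7,8,9,10}->{8,9,10}
So after constraint 3: D(Y)={3,5}, size = 2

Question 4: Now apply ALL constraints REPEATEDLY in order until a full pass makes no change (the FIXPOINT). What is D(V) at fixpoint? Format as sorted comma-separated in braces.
pass 0 (initial): D(V)={3,4,7,8,9,10}
pass 1: V {3,4,7,8,9,10}->{8,9,10}; Y {3,5,6,8,10}->{3,5}; Z {5,6,8}->{5,6}
pass 2: no change
Fixpoint after 2 passes: D(V) = {8,9,10}

Answer: {8,9,10}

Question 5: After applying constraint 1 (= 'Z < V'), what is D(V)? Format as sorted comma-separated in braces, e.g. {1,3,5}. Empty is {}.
Constraint 1 (Z < V) on D(Z)={5,6,8} D(V)={3,4,7,8,9,10}: V {3,4,7,8,9,10}->{7,8,9,10}
So after constraint 1: D(V) = {7,8,9,10}

Answer: {7,8,9,10}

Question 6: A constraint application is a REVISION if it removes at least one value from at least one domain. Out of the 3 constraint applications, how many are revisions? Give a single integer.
Constraint 1 (Z < V) on D(Z)={5,6,8} D(V)={3,4,7,8,9,10}: V {3,4,7,8,9,10}->{7,8,9,10} => REVISION
Constraint 2 (Z != Y) on D(Z)={5,6,8} D(Y)={3,5,6,8,10}: no change => not a revision
Constraint 3 (Y + Z = V) on D(Y)={3,5,6,8,10} D(Z)={5,6,8} D(V)={7,8,9,10}: Y {3,5,6,8,10}->{3,5}; Z {5,6,8}->{5,6}; V {7,8,9,10}->{8,9,10} => REVISION
Total revisions = 2

Answer: 2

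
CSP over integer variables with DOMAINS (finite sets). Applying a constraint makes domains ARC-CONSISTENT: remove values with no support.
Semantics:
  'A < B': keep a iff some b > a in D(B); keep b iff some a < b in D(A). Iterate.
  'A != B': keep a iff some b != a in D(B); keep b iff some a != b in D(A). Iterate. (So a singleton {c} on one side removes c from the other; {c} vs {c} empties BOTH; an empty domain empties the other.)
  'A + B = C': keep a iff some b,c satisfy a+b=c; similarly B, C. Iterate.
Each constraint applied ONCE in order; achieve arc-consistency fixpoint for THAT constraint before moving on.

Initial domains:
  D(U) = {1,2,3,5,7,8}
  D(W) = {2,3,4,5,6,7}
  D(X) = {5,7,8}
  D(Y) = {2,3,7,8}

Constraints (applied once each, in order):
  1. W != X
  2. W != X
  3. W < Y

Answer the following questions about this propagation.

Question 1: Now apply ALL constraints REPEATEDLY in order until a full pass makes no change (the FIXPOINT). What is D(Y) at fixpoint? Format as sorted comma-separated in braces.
pass 0 (initial): D(Y)={2,3,7,8}
pass 1: Y {2,3,7,8}->{3,7,8}
pass 2: no change
Fixpoint after 2 passes: D(Y) = {3,7,8}

Answer: {3,7,8}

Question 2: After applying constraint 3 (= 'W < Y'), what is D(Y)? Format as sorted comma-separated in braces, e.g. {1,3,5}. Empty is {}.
Answer: {3,7,8}

Derivation:
Constraint 1 (W != X) on D(W)={2,3,4,5,6,7} D(X)={5,7,8}: no change
Constraint 2 (W != X) on D(W)={2,3,4,5,6,7} D(X)={5,7,8}: no change
Constraint 3 (W < Y) on D(W)={2,3,4,5,6,7} D(Y)={2,3,7,8}: Y {2,3,7,8}->{3,7,8}
So after constraint 3: D(Y) = {3,7,8}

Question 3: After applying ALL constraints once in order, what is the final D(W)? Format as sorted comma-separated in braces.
Constraint 1 (W != X) on D(W)={2,3,4,5,6,7} D(X)={5,7,8}: no change
Constraint 2 (W != X) on D(W)={2,3,4,5,6,7} D(X)={5,7,8}: no change
Constraint 3 (W < Y) on D(W)={2,3,4,5,6,7} D(Y)={2,3,7,8}: Y {2,3,7,8}->{3,7,8}
So after all 3 constraints: D(W) = {2,3,4,5,6,7}

Answer: {2,3,4,5,6,7}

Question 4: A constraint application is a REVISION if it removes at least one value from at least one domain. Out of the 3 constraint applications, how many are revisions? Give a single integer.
Constraint 1 (W != X) on D(W)={2,3,4,5,6,7} D(X)={5,7,8}: no change => not a revision
Constraint 2 (W != X) on D(W)={2,3,4,5,6,7} D(X)={5,7,8}: no change => not a revision
Constraint 3 (W < Y) on D(W)={2,3,4,5,6,7} D(Y)={2,3,7,8}: Y {2,3,7,8}->{3,7,8} => REVISION
Total revisions = 1

Answer: 1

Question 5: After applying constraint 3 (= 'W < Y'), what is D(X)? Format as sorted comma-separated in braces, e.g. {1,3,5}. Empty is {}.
Constraint 1 (W != X) on D(W)={2,3,4,5,6,7} D(X)={5,7,8}: no change
Constraint 2 (W != X) on D(W)={2,3,4,5,6,7} D(X)={5,7,8}: no change
Constraint 3 (W < Y) on D(W)={2,3,4,5,6,7} D(Y)={2,3,7,8}: Y {2,3,7,8}->{3,7,8}
So after constraint 3: D(X) = {5,7,8}

Answer: {5,7,8}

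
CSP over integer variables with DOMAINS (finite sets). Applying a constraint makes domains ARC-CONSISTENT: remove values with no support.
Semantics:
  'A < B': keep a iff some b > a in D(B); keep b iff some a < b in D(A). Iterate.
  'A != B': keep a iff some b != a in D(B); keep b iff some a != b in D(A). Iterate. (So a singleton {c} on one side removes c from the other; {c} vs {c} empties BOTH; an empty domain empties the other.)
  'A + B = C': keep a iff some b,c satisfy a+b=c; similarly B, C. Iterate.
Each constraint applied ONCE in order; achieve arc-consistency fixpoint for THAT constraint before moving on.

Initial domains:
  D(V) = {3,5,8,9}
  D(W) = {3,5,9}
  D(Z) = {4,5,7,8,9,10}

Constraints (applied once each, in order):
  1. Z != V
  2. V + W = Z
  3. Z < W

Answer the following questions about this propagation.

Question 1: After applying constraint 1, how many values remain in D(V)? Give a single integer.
Answer: 4

Derivation:
Constraint 1 (Z != V) on D(Z)={4,5,7,8,9,10} D(V)={3,5,8,9}: no change
So after constraint 1: D(V)={3,5,8,9}, size = 4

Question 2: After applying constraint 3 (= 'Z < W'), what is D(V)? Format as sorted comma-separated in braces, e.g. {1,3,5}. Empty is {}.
Answer: {3,5}

Derivation:
Constraint 1 (Z != V) on D(Z)={4,5,7,8,9,10} D(V)={3,5,8,9}: no change
Constraint 2 (V + W = Z) on D(V)={3,5,8,9} D(W)={3,5,9} D(Z)={4,5,7,8,9,10}: V {3,5,8,9}->{3,5}; W {3,5,9}->{3,5}; Z {4,5,7,8,9,10}->{8,10}
Constraint 3 (Z < W) on D(Z)={8,10} D(W)={3,5}: Z {8,10}->{}; W {3,5}->{}
So after constraint 3: D(V) = {3,5}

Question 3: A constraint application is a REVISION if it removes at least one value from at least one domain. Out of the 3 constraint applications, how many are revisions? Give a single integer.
Answer: 2

Derivation:
Constraint 1 (Z != V) on D(Z)={4,5,7,8,9,10} D(V)={3,5,8,9}: no change => not a revision
Constraint 2 (V + W = Z) on D(V)={3,5,8,9} D(W)={3,5,9} D(Z)={4,5,7,8,9,10}: V {3,5,8,9}->{3,5}; W {3,5,9}->{3,5}; Z {4,5,7,8,9,10}->{8,10} => REVISION
Constraint 3 (Z < W) on D(Z)={8,10} D(W)={3,5}: Z {8,10}->{}; W {3,5}->{} => REVISION
Total revisions = 2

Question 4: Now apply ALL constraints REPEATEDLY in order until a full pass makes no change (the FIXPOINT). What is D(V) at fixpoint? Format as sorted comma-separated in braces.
pass 0 (initial): D(V)={3,5,8,9}
pass 1: V {3,5,8,9}->{3,5}; W {3,5,9}->{}; Z {4,5,7,8,9,10}->{}
pass 2: V {3,5}->{}
pass 3: no change
Fixpoint after 3 passes: D(V) = {}

Answer: {}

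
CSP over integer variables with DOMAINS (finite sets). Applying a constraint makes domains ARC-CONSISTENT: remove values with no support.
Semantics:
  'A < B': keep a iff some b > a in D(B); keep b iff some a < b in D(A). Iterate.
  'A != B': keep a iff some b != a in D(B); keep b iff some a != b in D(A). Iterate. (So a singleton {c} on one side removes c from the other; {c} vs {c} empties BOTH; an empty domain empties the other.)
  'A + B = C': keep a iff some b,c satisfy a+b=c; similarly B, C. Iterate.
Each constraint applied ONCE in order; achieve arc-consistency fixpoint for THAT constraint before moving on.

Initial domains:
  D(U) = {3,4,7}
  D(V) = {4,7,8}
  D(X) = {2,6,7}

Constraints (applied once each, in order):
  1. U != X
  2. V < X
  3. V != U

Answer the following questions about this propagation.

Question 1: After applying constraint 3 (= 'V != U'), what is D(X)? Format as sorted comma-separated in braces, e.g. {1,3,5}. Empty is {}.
Constraint 1 (U != X) on D(U)={3,4,7} D(X)={2,6,7}: no change
Constraint 2 (V < X) on D(V)={4,7,8} D(X)={2,6,7}: V {4,7,8}->{4}; X {2,6,7}->{6,7}
Constraint 3 (V != U) on D(V)={4} D(U)={3,4,7}: U {3,4,7}->{3,7}
So after constraint 3: D(X) = {6,7}

Answer: {6,7}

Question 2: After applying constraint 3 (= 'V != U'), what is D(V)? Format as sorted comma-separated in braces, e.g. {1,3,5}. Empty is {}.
Constraint 1 (U != X) on D(U)={3,4,7} D(X)={2,6,7}: no change
Constraint 2 (V < X) on D(V)={4,7,8} D(X)={2,6,7}: V {4,7,8}->{4}; X {2,6,7}->{6,7}
Constraint 3 (V != U) on D(V)={4} D(U)={3,4,7}: U {3,4,7}->{3,7}
So after constraint 3: D(V) = {4}

Answer: {4}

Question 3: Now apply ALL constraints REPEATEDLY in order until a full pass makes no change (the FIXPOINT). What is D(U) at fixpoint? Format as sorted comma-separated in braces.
pass 0 (initial): D(U)={3,4,7}
pass 1: U {3,4,7}->{3,7}; V {4,7,8}->{4}; X {2,6,7}->{6,7}
pass 2: no change
Fixpoint after 2 passes: D(U) = {3,7}

Answer: {3,7}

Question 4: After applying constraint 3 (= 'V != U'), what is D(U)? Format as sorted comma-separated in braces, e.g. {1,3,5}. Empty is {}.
Constraint 1 (U != X) on D(U)={3,4,7} D(X)={2,6,7}: no change
Constraint 2 (V < X) on D(V)={4,7,8} D(X)={2,6,7}: V {4,7,8}->{4}; X {2,6,7}->{6,7}
Constraint 3 (V != U) on D(V)={4} D(U)={3,4,7}: U {3,4,7}->{3,7}
So after constraint 3: D(U) = {3,7}

Answer: {3,7}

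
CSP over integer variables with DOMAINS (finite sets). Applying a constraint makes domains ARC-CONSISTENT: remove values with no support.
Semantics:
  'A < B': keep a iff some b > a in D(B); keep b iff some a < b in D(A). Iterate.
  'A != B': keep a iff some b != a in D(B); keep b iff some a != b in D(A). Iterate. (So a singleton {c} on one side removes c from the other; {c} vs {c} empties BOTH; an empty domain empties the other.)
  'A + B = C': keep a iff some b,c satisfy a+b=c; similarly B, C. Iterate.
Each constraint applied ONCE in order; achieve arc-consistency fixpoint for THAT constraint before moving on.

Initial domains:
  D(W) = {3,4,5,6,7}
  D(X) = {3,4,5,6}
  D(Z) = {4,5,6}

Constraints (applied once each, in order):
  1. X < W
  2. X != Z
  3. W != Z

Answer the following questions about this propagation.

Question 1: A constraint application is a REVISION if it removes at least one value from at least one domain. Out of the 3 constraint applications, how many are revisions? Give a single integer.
Constraint 1 (X < W) on D(X)={3,4,5,6} D(W)={3,4,5,6,7}: W {3,4,5,6,7}->{4,5,6,7} => REVISION
Constraint 2 (X != Z) on D(X)={3,4,5,6} D(Z)={4,5,6}: no change => not a revision
Constraint 3 (W != Z) on D(W)={4,5,6,7} D(Z)={4,5,6}: no change => not a revision
Total revisions = 1

Answer: 1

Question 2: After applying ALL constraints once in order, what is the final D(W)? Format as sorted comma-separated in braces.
Answer: {4,5,6,7}

Derivation:
Constraint 1 (X < W) on D(X)={3,4,5,6} D(W)={3,4,5,6,7}: W {3,4,5,6,7}->{4,5,6,7}
Constraint 2 (X != Z) on D(X)={3,4,5,6} D(Z)={4,5,6}: no change
Constraint 3 (W != Z) on D(W)={4,5,6,7} D(Z)={4,5,6}: no change
So after all 3 constraints: D(W) = {4,5,6,7}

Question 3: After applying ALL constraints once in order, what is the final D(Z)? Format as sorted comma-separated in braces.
Answer: {4,5,6}

Derivation:
Constraint 1 (X < W) on D(X)={3,4,5,6} D(W)={3,4,5,6,7}: W {3,4,5,6,7}->{4,5,6,7}
Constraint 2 (X != Z) on D(X)={3,4,5,6} D(Z)={4,5,6}: no change
Constraint 3 (W != Z) on D(W)={4,5,6,7} D(Z)={4,5,6}: no change
So after all 3 constraints: D(Z) = {4,5,6}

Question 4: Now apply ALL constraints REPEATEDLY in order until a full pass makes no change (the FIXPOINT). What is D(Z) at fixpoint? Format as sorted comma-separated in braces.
pass 0 (initial): D(Z)={4,5,6}
pass 1: W {3,4,5,6,7}->{4,5,6,7}
pass 2: no change
Fixpoint after 2 passes: D(Z) = {4,5,6}

Answer: {4,5,6}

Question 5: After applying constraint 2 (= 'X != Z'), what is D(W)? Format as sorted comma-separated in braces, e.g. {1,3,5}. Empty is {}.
Constraint 1 (X < W) on D(X)={3,4,5,6} D(W)={3,4,5,6,7}: W {3,4,5,6,7}->{4,5,6,7}
Constraint 2 (X != Z) on D(X)={3,4,5,6} D(Z)={4,5,6}: no change
So after constraint 2: D(W) = {4,5,6,7}

Answer: {4,5,6,7}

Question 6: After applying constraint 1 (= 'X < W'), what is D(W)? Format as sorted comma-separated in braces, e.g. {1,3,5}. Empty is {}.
Constraint 1 (X < W) on D(X)={3,4,5,6} D(W)={3,4,5,6,7}: W {3,4,5,6,7}->{4,5,6,7}
So after constraint 1: D(W) = {4,5,6,7}

Answer: {4,5,6,7}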